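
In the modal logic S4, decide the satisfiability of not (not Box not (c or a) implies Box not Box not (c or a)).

Satisfiable

1. not (not Box not (c or a) implies Box not Box not (c or a)), w0
2. not Box not (c or a), w0
3. not Box not Box not (c or a), w0
4. c or a, w1
5. a, w1
6. Box not (c or a), w2
7. not (c or a), w2
8. not c, w2
9. not a, w2
Accessibility: w0Rw0, w0Rw1, w0Rw2, w1Rw1, w2Rw2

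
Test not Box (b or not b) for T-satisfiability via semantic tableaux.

No, unsatisfiable

1. not Box (b or not b), w0
2. not (b or not b), w1
3. not b, w1
4. b, w1
Accessibility: w0Rw0, w0Rw1, w1Rw1
Branch closes: b and not b both at w1.
All branches of the tableau close; one closing branch shown above.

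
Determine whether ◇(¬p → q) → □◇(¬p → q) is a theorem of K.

Tableau for the negation ¬(◇(¬p → q) → □◇(¬p → q)):
1. ¬(◇(¬p → q) → □◇(¬p → q)), w0
2. ◇(¬p → q), w0
3. ¬□◇(¬p → q), w0
4. ¬p → q, w1
5. q, w1
6. ¬◇(¬p → q), w2
Accessibility: w0Rw1, w0Rw2
The negation has an open branch (countermodel exists).

Invalid (countermodel exists)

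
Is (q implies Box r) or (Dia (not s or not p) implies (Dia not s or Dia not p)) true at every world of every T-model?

Tableau for the negation not ((q implies Box r) or (Dia (not s or not p) implies (Dia not s or Dia not p))):
1. not ((q implies Box r) or (Dia (not s or not p) implies (Dia not s or Dia not p))), 0
2. not (q implies Box r), 0
3. not (Dia (not s or not p) implies (Dia not s or Dia not p)), 0
4. q, 0
5. not Box r, 0
6. Dia (not s or not p), 0
7. not (Dia not s or Dia not p), 0
8. not Dia not s, 0
9. not Dia not p, 0
10. s, 0
11. p, 0
12. not r, 1
13. s, 1
14. p, 1
15. not s or not p, 2
16. s, 2
17. p, 2
18. not p, 2
Accessibility: 0R0, 0R1, 0R2, 1R1, 2R2
Branch closes: p and not p both at 2.
All branches of the negation close; one closing branch shown above.

Yes, valid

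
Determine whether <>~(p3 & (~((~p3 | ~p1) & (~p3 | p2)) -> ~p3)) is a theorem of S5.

Tableau for the negation ~<>~(p3 & (~((~p3 | ~p1) & (~p3 | p2)) -> ~p3)):
1. ~<>~(p3 & (~((~p3 | ~p1) & (~p3 | p2)) -> ~p3)), u
2. p3 & (~((~p3 | ~p1) & (~p3 | p2)) -> ~p3), u   [~<>-rule on 1 via uRu]
3. p3, u   [&-rule on 2]
4. ~((~p3 | ~p1) & (~p3 | p2)) -> ~p3, u   [&-rule on 2]
5. (~p3 | ~p1) & (~p3 | p2), u   [->-rule on 4 (branches; this branch)]
6. ~p3 | ~p1, u   [&-rule on 5]
7. ~p3 | p2, u   [&-rule on 5]
8. ~p1, u   [|-rule on 6 (branches; this branch)]
9. p2, u   [|-rule on 7 (branches; this branch)]
Accessibility: uRu
The negation has an open branch (countermodel exists).

No, not valid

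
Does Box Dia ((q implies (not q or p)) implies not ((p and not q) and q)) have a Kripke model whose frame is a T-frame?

1. Box Dia ((q implies (not q or p)) implies not ((p and not q) and q)), u
2. Dia ((q implies (not q or p)) implies not ((p and not q) and q)), u   [Box-rule on 1 via uRu]
3. (q implies (not q or p)) implies not ((p and not q) and q), v   [Dia-rule on 2: fresh world v, uRv]
4. Dia ((q implies (not q or p)) implies not ((p and not q) and q)), v   [Box-rule on 1 via uRv]
5. not ((p and not q) and q), v   [implies-rule on 3 (branches; this branch)]
6. not q, v   [neg-and-rule on 5 (branches; this branch)]
7. (q implies (not q or p)) implies not ((p and not q) and q), w   [Dia-rule on 4: fresh world w, vRw]
8. not ((p and not q) and q), w   [implies-rule on 7 (branches; this branch)]
9. not q, w   [neg-and-rule on 8 (branches; this branch)]
Accessibility: uRu, uRv, vRv, vRw, wRw

Satisfiable (open branch found)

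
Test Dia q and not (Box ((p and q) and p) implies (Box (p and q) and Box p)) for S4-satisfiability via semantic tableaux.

Unsatisfiable (every branch closes)

1. Dia q and not (Box ((p and q) and p) implies (Box (p and q) and Box p)), u
2. Dia q, u
3. not (Box ((p and q) and p) implies (Box (p and q) and Box p)), u
4. Box ((p and q) and p), u
5. not (Box (p and q) and Box p), u
6. (p and q) and p, u
7. p and q, u
8. p, u
9. q, u
10. not Box (p and q), u
11. q, v
12. (p and q) and p, v
13. p and q, v
14. p, v
15. not (p and q), w
16. (p and q) and p, w
17. p and q, w
18. p, w
19. q, w
20. not q, w
Accessibility: uRu, uRv, uRw, vRv, wRw
Branch closes: q and not q both at w.
All branches of the tableau close; one closing branch shown above.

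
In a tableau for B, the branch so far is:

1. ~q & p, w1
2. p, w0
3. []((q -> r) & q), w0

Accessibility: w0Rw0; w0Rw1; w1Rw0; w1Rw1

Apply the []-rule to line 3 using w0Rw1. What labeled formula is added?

(q -> r) & q, w1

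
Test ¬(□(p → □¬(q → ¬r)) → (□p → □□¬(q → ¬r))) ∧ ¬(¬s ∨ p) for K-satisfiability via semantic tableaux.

1. ¬(□(p → □¬(q → ¬r)) → (□p → □□¬(q → ¬r))) ∧ ¬(¬s ∨ p), u
2. ¬(□(p → □¬(q → ¬r)) → (□p → □□¬(q → ¬r))), u   [∧-rule on 1]
3. ¬(¬s ∨ p), u   [∧-rule on 1]
4. □(p → □¬(q → ¬r)), u   [¬→-rule on 2]
5. ¬(□p → □□¬(q → ¬r)), u   [¬→-rule on 2]
6. s, u   [¬∨-rule on 3]
7. ¬p, u   [¬∨-rule on 3]
8. □p, u   [¬→-rule on 5]
9. ¬□□¬(q → ¬r), u   [¬→-rule on 5]
10. ¬□¬(q → ¬r), v   [¬□-rule on 9: fresh world v, uRv]
11. p → □¬(q → ¬r), v   [□-rule on 4 via uRv]
12. p, v   [□-rule on 8 via uRv]
13. □¬(q → ¬r), v   [→-rule on 11 (branches; this branch)]
14. q → ¬r, w   [¬□-rule on 10: fresh world w, vRw]
15. ¬(q → ¬r), w   [□-rule on 13 via vRw]
16. q, w   [¬→-rule on 15]
17. r, w   [¬→-rule on 15]
18. ¬r, w   [→-rule on 14 (branches; this branch)]
Accessibility: uRv, vRw
Branch closes: r and ¬r both at w.
(One branch shown.) All branches close.

Unsatisfiable (every branch closes)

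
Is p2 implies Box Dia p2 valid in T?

Invalid (countermodel exists)

Tableau for the negation not (p2 implies Box Dia p2):
1. not (p2 implies Box Dia p2), 0
2. p2, 0
3. not Box Dia p2, 0
4. not Dia p2, 1
5. not p2, 1
Accessibility: 0R0, 0R1, 1R1
The negation has an open branch (countermodel exists).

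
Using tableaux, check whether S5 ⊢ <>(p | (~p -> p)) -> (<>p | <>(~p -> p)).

Tableau for the negation ~(<>(p | (~p -> p)) -> (<>p | <>(~p -> p))):
1. ~(<>(p | (~p -> p)) -> (<>p | <>(~p -> p))), w0
2. <>(p | (~p -> p)), w0   [~->-rule on 1]
3. ~(<>p | <>(~p -> p)), w0   [~->-rule on 1]
4. ~<>p, w0   [~|-rule on 3]
5. ~<>(~p -> p), w0   [~|-rule on 3]
6. ~p, w0   [~<>-rule on 4 via w0Rw0]
7. ~(~p -> p), w0   [~<>-rule on 5 via w0Rw0]
8. p | (~p -> p), w1   [<>-rule on 2: fresh world w1, w0Rw1]
9. ~p, w1   [~<>-rule on 4 via w0Rw1]
10. ~(~p -> p), w1   [~<>-rule on 5 via w0Rw1]
11. ~p -> p, w1   [|-rule on 8 (branches; this branch)]
12. p, w1   [->-rule on 11 (branches; this branch)]
Accessibility: w0Rw0, w0Rw1, w1Rw0, w1Rw1
Branch closes: p and ~p both at w1.
Every branch of the negation's tableau closes; the branch above is one of them.

Valid in S5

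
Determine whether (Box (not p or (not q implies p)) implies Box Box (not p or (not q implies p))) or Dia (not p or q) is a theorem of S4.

Tableau for the negation not ((Box (not p or (not q implies p)) implies Box Box (not p or (not q implies p))) or Dia (not p or q)):
1. not ((Box (not p or (not q implies p)) implies Box Box (not p or (not q implies p))) or Dia (not p or q)), w0
2. not (Box (not p or (not q implies p)) implies Box Box (not p or (not q implies p))), w0
3. not Dia (not p or q), w0
4. Box (not p or (not q implies p)), w0
5. not Box Box (not p or (not q implies p)), w0
6. not (not p or q), w0
7. p, w0
8. not q, w0
9. not p or (not q implies p), w0
10. not q implies p, w0
11. not Box (not p or (not q implies p)), w1
12. not (not p or q), w1
13. p, w1
14. not q, w1
15. not p or (not q implies p), w1
16. not q implies p, w1
17. not (not p or (not q implies p)), w2
18. p, w2
19. not (not q implies p), w2
20. not q, w2
21. not p, w2
Accessibility: w0Rw0, w0Rw1, w0Rw2, w1Rw1, w1Rw2, w2Rw2
Branch closes: p and not p both at w2.
Every branch of the negation's tableau closes; the branch above is one of them.

Valid in S4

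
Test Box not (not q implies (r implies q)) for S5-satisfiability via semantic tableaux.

1. Box not (not q implies (r implies q)), 0
2. not (not q implies (r implies q)), 0   [Box-rule on 1 via 0R0]
3. not q, 0   [neg-implies-rule on 2]
4. not (r implies q), 0   [neg-implies-rule on 2]
5. r, 0   [neg-implies-rule on 4]
Accessibility: 0R0

Yes, satisfiable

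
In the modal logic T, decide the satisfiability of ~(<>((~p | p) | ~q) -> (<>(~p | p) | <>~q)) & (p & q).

1. ~(<>((~p | p) | ~q) -> (<>(~p | p) | <>~q)) & (p & q), 0
2. ~(<>((~p | p) | ~q) -> (<>(~p | p) | <>~q)), 0
3. p & q, 0
4. <>((~p | p) | ~q), 0
5. ~(<>(~p | p) | <>~q), 0
6. p, 0
7. q, 0
8. ~<>(~p | p), 0
9. ~<>~q, 0
10. ~(~p | p), 0
11. ~p, 0
Accessibility: 0R0
Branch closes: p and ~p both at 0.
Every branch closes; the branch above is one of them.

Unsatisfiable (every branch closes)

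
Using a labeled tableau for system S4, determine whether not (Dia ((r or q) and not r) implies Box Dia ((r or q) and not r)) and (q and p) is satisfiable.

Yes, satisfiable

1. not (Dia ((r or q) and not r) implies Box Dia ((r or q) and not r)) and (q and p), w0
2. not (Dia ((r or q) and not r) implies Box Dia ((r or q) and not r)), w0
3. q and p, w0
4. Dia ((r or q) and not r), w0
5. not Box Dia ((r or q) and not r), w0
6. q, w0
7. p, w0
8. (r or q) and not r, w1
9. r or q, w1
10. not r, w1
11. q, w1
12. not Dia ((r or q) and not r), w2
13. not ((r or q) and not r), w2
14. r, w2
Accessibility: w0Rw0, w0Rw1, w0Rw2, w1Rw1, w2Rw2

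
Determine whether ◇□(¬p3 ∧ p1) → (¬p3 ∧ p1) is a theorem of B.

Valid in B

Tableau for the negation ¬(◇□(¬p3 ∧ p1) → (¬p3 ∧ p1)):
1. ¬(◇□(¬p3 ∧ p1) → (¬p3 ∧ p1)), u
2. ◇□(¬p3 ∧ p1), u   [¬→-rule on 1]
3. ¬(¬p3 ∧ p1), u   [¬→-rule on 1]
4. ¬p1, u   [¬∧-rule on 3 (branches; this branch)]
5. □(¬p3 ∧ p1), v   [◇-rule on 2: fresh world v, uRv]
6. ¬p3 ∧ p1, u   [□-rule on 5 via vRu]
7. ¬p3, u   [∧-rule on 6]
8. p1, u   [∧-rule on 6]
Accessibility: uRu, uRv, vRu, vRv
Branch closes: p1 and ¬p1 both at u.
Every branch of the negation's tableau closes; the branch above is one of them.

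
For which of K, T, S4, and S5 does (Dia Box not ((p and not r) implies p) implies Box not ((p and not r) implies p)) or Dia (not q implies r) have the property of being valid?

T, S4, S5

T-tableau for the negation not ((Dia Box not ((p and not r) implies p) implies Box not ((p and not r) implies p)) or Dia (not q implies r)):
1. not ((Dia Box not ((p and not r) implies p) implies Box not ((p and not r) implies p)) or Dia (not q implies r)), 0
2. not (Dia Box not ((p and not r) implies p) implies Box not ((p and not r) implies p)), 0
3. not Dia (not q implies r), 0
4. Dia Box not ((p and not r) implies p), 0
5. not Box not ((p and not r) implies p), 0
6. not (not q implies r), 0
7. not q, 0
8. not r, 0
9. Box not ((p and not r) implies p), 1
10. not (not q implies r), 1
11. not q, 1
12. not r, 1
13. not ((p and not r) implies p), 1
14. p and not r, 1
15. not p, 1
16. p, 1
Accessibility: 0R0, 0R1, 1R1
Branch closes: p and not p both at 1.
Every branch closes (one shown): valid in T, hence also in S4, S5 (every theorem of T is a theorem of S4 and S5).
K-tableau for the negation not ((Dia Box not ((p and not r) implies p) implies Box not ((p and not r) implies p)) or Dia (not q implies r)):
1. not ((Dia Box not ((p and not r) implies p) implies Box not ((p and not r) implies p)) or Dia (not q implies r)), 0
2. not (Dia Box not ((p and not r) implies p) implies Box not ((p and not r) implies p)), 0
3. not Dia (not q implies r), 0
4. Dia Box not ((p and not r) implies p), 0
5. not Box not ((p and not r) implies p), 0
6. Box not ((p and not r) implies p), 1
7. not (not q implies r), 1
8. not q, 1
9. not r, 1
10. (p and not r) implies p, 2
11. not (not q implies r), 2
12. not q, 2
13. not r, 2
14. p, 2
Accessibility: 0R1, 0R2
Complete open branch: countermodel on a K-frame, so not valid in K.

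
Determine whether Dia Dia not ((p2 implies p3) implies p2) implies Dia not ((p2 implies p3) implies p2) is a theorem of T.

Tableau for the negation not (Dia Dia not ((p2 implies p3) implies p2) implies Dia not ((p2 implies p3) implies p2)):
1. not (Dia Dia not ((p2 implies p3) implies p2) implies Dia not ((p2 implies p3) implies p2)), u
2. Dia Dia not ((p2 implies p3) implies p2), u   [neg-implies-rule on 1]
3. not Dia not ((p2 implies p3) implies p2), u   [neg-implies-rule on 1]
4. (p2 implies p3) implies p2, u   [neg-Dia-rule on 3 via uRu]
5. p2, u   [implies-rule on 4 (branches; this branch)]
6. Dia not ((p2 implies p3) implies p2), v   [Dia-rule on 2: fresh world v, uRv]
7. (p2 implies p3) implies p2, v   [neg-Dia-rule on 3 via uRv]
8. p2, v   [implies-rule on 7 (branches; this branch)]
9. not ((p2 implies p3) implies p2), w   [Dia-rule on 6: fresh world w, vRw]
10. p2 implies p3, w   [neg-implies-rule on 9]
11. not p2, w   [neg-implies-rule on 9]
12. p3, w   [implies-rule on 10 (branches; this branch)]
Accessibility: uRu, uRv, vRv, vRw, wRw
The negation has an open branch (countermodel exists).

Not valid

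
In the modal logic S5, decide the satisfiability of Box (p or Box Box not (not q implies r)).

1. Box (p or Box Box not (not q implies r)), w0
2. p or Box Box not (not q implies r), w0
3. Box Box not (not q implies r), w0
4. Box not (not q implies r), w0
5. not (not q implies r), w0
6. not q, w0
7. not r, w0
Accessibility: w0Rw0

Satisfiable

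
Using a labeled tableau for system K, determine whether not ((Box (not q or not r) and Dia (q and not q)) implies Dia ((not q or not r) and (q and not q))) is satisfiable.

Unsatisfiable

1. not ((Box (not q or not r) and Dia (q and not q)) implies Dia ((not q or not r) and (q and not q))), u
2. Box (not q or not r) and Dia (q and not q), u
3. not Dia ((not q or not r) and (q and not q)), u
4. Box (not q or not r), u
5. Dia (q and not q), u
6. q and not q, v
7. q, v
8. not q, v
Accessibility: uRv
Branch closes: q and not q both at v.
All branches of the tableau close; one closing branch shown above.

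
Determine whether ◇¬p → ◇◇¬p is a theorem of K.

Not valid

Tableau for the negation ¬(◇¬p → ◇◇¬p):
1. ¬(◇¬p → ◇◇¬p), u
2. ◇¬p, u
3. ¬◇◇¬p, u
4. ¬p, v
5. ¬◇¬p, v
Accessibility: uRv
The negation has an open branch (countermodel exists).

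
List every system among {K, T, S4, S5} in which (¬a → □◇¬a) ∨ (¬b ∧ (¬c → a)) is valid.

S5

S4-tableau for the negation ¬((¬a → □◇¬a) ∨ (¬b ∧ (¬c → a))):
1. ¬((¬a → □◇¬a) ∨ (¬b ∧ (¬c → a))), 0
2. ¬(¬a → □◇¬a), 0   [¬∨-rule on 1]
3. ¬(¬b ∧ (¬c → a)), 0   [¬∨-rule on 1]
4. ¬a, 0   [¬→-rule on 2]
5. ¬□◇¬a, 0   [¬→-rule on 2]
6. ¬(¬c → a), 0   [¬∧-rule on 3 (branches; this branch)]
7. ¬c, 0   [¬→-rule on 6]
8. ¬◇¬a, 1   [¬□-rule on 5: fresh world 1, 0R1]
9. a, 1   [¬◇-rule on 8 via 1R1]
Accessibility: 0R0, 0R1, 1R1
Complete open branch: countermodel on an S4-frame, so not valid in S4, nor in K, T (the same frame is also a K-frame and a T-frame).
S5-tableau for the negation ¬((¬a → □◇¬a) ∨ (¬b ∧ (¬c → a))):
1. ¬((¬a → □◇¬a) ∨ (¬b ∧ (¬c → a))), 0
2. ¬(¬a → □◇¬a), 0   [¬∨-rule on 1]
3. ¬(¬b ∧ (¬c → a)), 0   [¬∨-rule on 1]
4. ¬a, 0   [¬→-rule on 2]
5. ¬□◇¬a, 0   [¬→-rule on 2]
6. ¬(¬c → a), 0   [¬∧-rule on 3 (branches; this branch)]
7. ¬c, 0   [¬→-rule on 6]
8. ¬◇¬a, 1   [¬□-rule on 5: fresh world 1, 0R1]
9. a, 0   [¬◇-rule on 8 via 1R0]
Accessibility: 0R0, 0R1, 1R0, 1R1
Branch closes: a and ¬a both at 0.
Every branch closes (one shown): valid in S5.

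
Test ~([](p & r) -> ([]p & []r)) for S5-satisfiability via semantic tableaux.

1. ~([](p & r) -> ([]p & []r)), 0
2. [](p & r), 0
3. ~([]p & []r), 0
4. p & r, 0
5. p, 0
6. r, 0
7. ~[]r, 0
8. ~r, 1
9. p & r, 1
10. p, 1
11. r, 1
Accessibility: 0R0, 0R1, 1R0, 1R1
Branch closes: r and ~r both at 1.
All branches of the tableau close; one closing branch shown above.

Unsatisfiable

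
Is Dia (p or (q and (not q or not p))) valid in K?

Tableau for the negation not Dia (p or (q and (not q or not p))):
1. not Dia (p or (q and (not q or not p))), u
The negation has an open branch (countermodel exists).

No, not valid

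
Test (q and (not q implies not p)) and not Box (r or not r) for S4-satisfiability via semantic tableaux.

No, unsatisfiable

1. (q and (not q implies not p)) and not Box (r or not r), w0
2. q and (not q implies not p), w0
3. not Box (r or not r), w0
4. q, w0
5. not q implies not p, w0
6. not p, w0
7. not (r or not r), w1
8. not r, w1
9. r, w1
Accessibility: w0Rw0, w0Rw1, w1Rw1
Branch closes: r and not r both at w1.
Every branch closes; the branch above is one of them.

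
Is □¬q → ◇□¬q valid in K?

Tableau for the negation ¬(□¬q → ◇□¬q):
1. ¬(□¬q → ◇□¬q), u
2. □¬q, u
3. ¬◇□¬q, u
The negation has an open branch (countermodel exists).

Invalid (countermodel exists)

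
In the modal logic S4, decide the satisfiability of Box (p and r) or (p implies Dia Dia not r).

Satisfiable

1. Box (p and r) or (p implies Dia Dia not r), 0
2. p implies Dia Dia not r, 0   [or-rule on 1 (branches; this branch)]
3. Dia Dia not r, 0   [implies-rule on 2 (branches; this branch)]
4. Dia not r, 1   [Dia-rule on 3: fresh world 1, 0R1]
5. not r, 2   [Dia-rule on 4: fresh world 2, 1R2]
Accessibility: 0R0, 0R1, 0R2, 1R1, 1R2, 2R2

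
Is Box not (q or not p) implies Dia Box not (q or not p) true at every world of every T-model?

Tableau for the negation not (Box not (q or not p) implies Dia Box not (q or not p)):
1. not (Box not (q or not p) implies Dia Box not (q or not p)), 0
2. Box not (q or not p), 0
3. not Dia Box not (q or not p), 0
4. not (q or not p), 0
5. not q, 0
6. p, 0
7. not Box not (q or not p), 0
8. q or not p, 1
9. not (q or not p), 1
10. not q, 1
11. p, 1
12. not Box not (q or not p), 1
13. not p, 1
Accessibility: 0R0, 0R1, 1R1
Branch closes: p and not p both at 1.
All branches of the negation close; one closing branch shown above.

Valid in T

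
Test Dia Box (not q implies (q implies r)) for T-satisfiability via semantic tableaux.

Yes, satisfiable

1. Dia Box (not q implies (q implies r)), w0
2. Box (not q implies (q implies r)), w1   [Dia-rule on 1: fresh world w1, w0Rw1]
3. not q implies (q implies r), w1   [Box-rule on 2 via w1Rw1]
4. q implies r, w1   [implies-rule on 3 (branches; this branch)]
5. r, w1   [implies-rule on 4 (branches; this branch)]
Accessibility: w0Rw0, w0Rw1, w1Rw1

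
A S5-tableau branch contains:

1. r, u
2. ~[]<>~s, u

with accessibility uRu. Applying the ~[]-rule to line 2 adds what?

a fresh world v with uRv, and ~<>~s at v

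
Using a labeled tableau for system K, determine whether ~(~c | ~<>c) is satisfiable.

Satisfiable

1. ~(~c | ~<>c), w0
2. c, w0   [~|-rule on 1]
3. <>c, w0   [~|-rule on 1]
4. c, w1   [<>-rule on 3: fresh world w1, w0Rw1]
Accessibility: w0Rw1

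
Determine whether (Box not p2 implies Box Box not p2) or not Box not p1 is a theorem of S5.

Tableau for the negation not ((Box not p2 implies Box Box not p2) or not Box not p1):
1. not ((Box not p2 implies Box Box not p2) or not Box not p1), w0
2. not (Box not p2 implies Box Box not p2), w0
3. Box not p1, w0
4. Box not p2, w0
5. not Box Box not p2, w0
6. not p1, w0
7. not p2, w0
8. not Box not p2, w1
9. not p1, w1
10. not p2, w1
11. p2, w2
12. not p1, w2
13. not p2, w2
Accessibility: w0Rw0, w0Rw1, w0Rw2, w1Rw0, w1Rw1, w1Rw2, w2Rw0, w2Rw1, w2Rw2
Branch closes: p2 and not p2 both at w2.
Every branch of the negation's tableau closes; the branch above is one of them.

Valid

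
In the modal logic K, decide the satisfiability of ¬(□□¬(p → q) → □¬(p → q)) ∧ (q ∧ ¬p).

Satisfiable (open branch found)

1. ¬(□□¬(p → q) → □¬(p → q)) ∧ (q ∧ ¬p), 0
2. ¬(□□¬(p → q) → □¬(p → q)), 0
3. q ∧ ¬p, 0
4. □□¬(p → q), 0
5. ¬□¬(p → q), 0
6. q, 0
7. ¬p, 0
8. p → q, 1
9. □¬(p → q), 1
10. q, 1
Accessibility: 0R1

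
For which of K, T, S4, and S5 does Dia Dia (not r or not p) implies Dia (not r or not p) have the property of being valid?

S4, S5

S4-tableau for the negation not (Dia Dia (not r or not p) implies Dia (not r or not p)):
1. not (Dia Dia (not r or not p) implies Dia (not r or not p)), 0
2. Dia Dia (not r or not p), 0
3. not Dia (not r or not p), 0
4. not (not r or not p), 0
5. r, 0
6. p, 0
7. Dia (not r or not p), 1
8. not (not r or not p), 1
9. r, 1
10. p, 1
11. not r or not p, 2
12. not (not r or not p), 2
13. r, 2
14. p, 2
15. not p, 2
Accessibility: 0R0, 0R1, 0R2, 1R1, 1R2, 2R2
Branch closes: p and not p both at 2.
Every branch closes (one shown): valid in S4, hence also in S5 (every theorem of S4 is a theorem of S5).
T-tableau for the negation not (Dia Dia (not r or not p) implies Dia (not r or not p)):
1. not (Dia Dia (not r or not p) implies Dia (not r or not p)), 0
2. Dia Dia (not r or not p), 0
3. not Dia (not r or not p), 0
4. not (not r or not p), 0
5. r, 0
6. p, 0
7. Dia (not r or not p), 1
8. not (not r or not p), 1
9. r, 1
10. p, 1
11. not r or not p, 2
12. not p, 2
Accessibility: 0R0, 0R1, 1R1, 1R2, 2R2
Complete open branch: countermodel on a T-frame, so not valid in T, nor in K (the same frame is also a K-frame).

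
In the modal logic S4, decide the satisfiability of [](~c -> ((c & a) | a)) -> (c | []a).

Satisfiable (open branch found)

1. [](~c -> ((c & a) | a)) -> (c | []a), u
2. c | []a, u   [->-rule on 1 (branches; this branch)]
3. []a, u   [|-rule on 2 (branches; this branch)]
4. a, u   [[]-rule on 3 via uRu]
Accessibility: uRu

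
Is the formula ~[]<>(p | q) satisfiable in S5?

1. ~[]<>(p | q), 0
2. ~<>(p | q), 1
3. ~(p | q), 0
4. ~p, 0
5. ~q, 0
6. ~(p | q), 1
7. ~p, 1
8. ~q, 1
Accessibility: 0R0, 0R1, 1R0, 1R1

Yes, satisfiable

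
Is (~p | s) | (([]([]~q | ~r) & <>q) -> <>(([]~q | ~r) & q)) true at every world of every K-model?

Valid

Tableau for the negation ~((~p | s) | (([]([]~q | ~r) & <>q) -> <>(([]~q | ~r) & q))):
1. ~((~p | s) | (([]([]~q | ~r) & <>q) -> <>(([]~q | ~r) & q))), 0
2. ~(~p | s), 0
3. ~(([]([]~q | ~r) & <>q) -> <>(([]~q | ~r) & q)), 0
4. p, 0
5. ~s, 0
6. []([]~q | ~r) & <>q, 0
7. ~<>(([]~q | ~r) & q), 0
8. []([]~q | ~r), 0
9. <>q, 0
10. q, 1
11. ~(([]~q | ~r) & q), 1
12. []~q | ~r, 1
13. ~([]~q | ~r), 1
14. ~[]~q, 1
15. r, 1
16. []~q, 1
17. q, 2
18. ~q, 2
Accessibility: 0R1, 1R2
Branch closes: q and ~q both at 2.
All branches of the negation close; one closing branch shown above.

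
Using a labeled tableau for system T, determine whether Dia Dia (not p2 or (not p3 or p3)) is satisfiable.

1. Dia Dia (not p2 or (not p3 or p3)), 0
2. Dia (not p2 or (not p3 or p3)), 1   [Dia-rule on 1: fresh world 1, 0R1]
3. not p2 or (not p3 or p3), 2   [Dia-rule on 2: fresh world 2, 1R2]
4. not p3 or p3, 2   [or-rule on 3 (branches; this branch)]
5. p3, 2   [or-rule on 4 (branches; this branch)]
Accessibility: 0R0, 0R1, 1R1, 1R2, 2R2

Satisfiable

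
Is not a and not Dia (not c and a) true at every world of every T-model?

Not valid

Tableau for the negation not (not a and not Dia (not c and a)):
1. not (not a and not Dia (not c and a)), u
2. Dia (not c and a), u
3. not c and a, v
4. not c, v
5. a, v
Accessibility: uRu, uRv, vRv
The negation has an open branch (countermodel exists).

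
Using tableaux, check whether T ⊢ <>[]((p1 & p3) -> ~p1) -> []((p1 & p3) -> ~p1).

Tableau for the negation ~(<>[]((p1 & p3) -> ~p1) -> []((p1 & p3) -> ~p1)):
1. ~(<>[]((p1 & p3) -> ~p1) -> []((p1 & p3) -> ~p1)), w0
2. <>[]((p1 & p3) -> ~p1), w0
3. ~[]((p1 & p3) -> ~p1), w0
4. []((p1 & p3) -> ~p1), w1
5. (p1 & p3) -> ~p1, w1
6. ~p1, w1
7. ~((p1 & p3) -> ~p1), w2
8. p1 & p3, w2
9. p1, w2
10. p3, w2
Accessibility: w0Rw0, w0Rw1, w0Rw2, w1Rw1, w2Rw2
The negation has an open branch (countermodel exists).

Invalid (countermodel exists)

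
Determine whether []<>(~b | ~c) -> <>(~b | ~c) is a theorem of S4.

Valid

Tableau for the negation ~([]<>(~b | ~c) -> <>(~b | ~c)):
1. ~([]<>(~b | ~c) -> <>(~b | ~c)), 0
2. []<>(~b | ~c), 0   [~->-rule on 1]
3. ~<>(~b | ~c), 0   [~->-rule on 1]
4. <>(~b | ~c), 0   [[]-rule on 2 via 0R0]
5. ~(~b | ~c), 0   [~<>-rule on 3 via 0R0]
6. b, 0   [~|-rule on 5]
7. c, 0   [~|-rule on 5]
8. ~b | ~c, 1   [<>-rule on 4: fresh world 1, 0R1]
9. <>(~b | ~c), 1   [[]-rule on 2 via 0R1]
10. ~(~b | ~c), 1   [~<>-rule on 3 via 0R1]
11. b, 1   [~|-rule on 10]
12. c, 1   [~|-rule on 10]
13. ~c, 1   [|-rule on 8 (branches; this branch)]
Accessibility: 0R0, 0R1, 1R1
Branch closes: c and ~c both at 1.
Every branch of the negation's tableau closes; the branch above is one of them.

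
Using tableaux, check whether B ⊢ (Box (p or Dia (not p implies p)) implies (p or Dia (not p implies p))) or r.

Yes, valid

Tableau for the negation not ((Box (p or Dia (not p implies p)) implies (p or Dia (not p implies p))) or r):
1. not ((Box (p or Dia (not p implies p)) implies (p or Dia (not p implies p))) or r), w0
2. not (Box (p or Dia (not p implies p)) implies (p or Dia (not p implies p))), w0
3. not r, w0
4. Box (p or Dia (not p implies p)), w0
5. not (p or Dia (not p implies p)), w0
6. not p, w0
7. not Dia (not p implies p), w0
8. p or Dia (not p implies p), w0
9. not (not p implies p), w0
10. Dia (not p implies p), w0
11. not p implies p, w1
12. p or Dia (not p implies p), w1
13. not (not p implies p), w1
14. not p, w1
15. p, w1
Accessibility: w0Rw0, w0Rw1, w1Rw0, w1Rw1
Branch closes: p and not p both at w1.
Every branch of the negation's tableau closes; the branch above is one of them.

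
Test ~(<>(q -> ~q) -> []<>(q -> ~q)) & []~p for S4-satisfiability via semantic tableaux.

Satisfiable

1. ~(<>(q -> ~q) -> []<>(q -> ~q)) & []~p, w0
2. ~(<>(q -> ~q) -> []<>(q -> ~q)), w0   [&-rule on 1]
3. []~p, w0   [&-rule on 1]
4. <>(q -> ~q), w0   [~->-rule on 2]
5. ~[]<>(q -> ~q), w0   [~->-rule on 2]
6. ~p, w0   [[]-rule on 3 via w0Rw0]
7. q -> ~q, w1   [<>-rule on 4: fresh world w1, w0Rw1]
8. ~p, w1   [[]-rule on 3 via w0Rw1]
9. ~q, w1   [->-rule on 7 (branches; this branch)]
10. ~<>(q -> ~q), w2   [~[]-rule on 5: fresh world w2, w0Rw2]
11. ~p, w2   [[]-rule on 3 via w0Rw2]
12. ~(q -> ~q), w2   [~<>-rule on 10 via w2Rw2]
13. q, w2   [~->-rule on 12]
Accessibility: w0Rw0, w0Rw1, w0Rw2, w1Rw1, w2Rw2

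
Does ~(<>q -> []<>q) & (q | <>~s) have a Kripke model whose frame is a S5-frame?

1. ~(<>q -> []<>q) & (q | <>~s), 0
2. ~(<>q -> []<>q), 0
3. q | <>~s, 0
4. <>q, 0
5. ~[]<>q, 0
6. <>~s, 0
7. q, 1
8. ~<>q, 2
9. ~q, 0
10. ~q, 1
Accessibility: 0R0, 0R1, 0R2, 1R0, 1R1, 1R2, 2R0, 2R1, 2R2
Branch closes: q and ~q both at 1.
All branches of the tableau close; one closing branch shown above.

Unsatisfiable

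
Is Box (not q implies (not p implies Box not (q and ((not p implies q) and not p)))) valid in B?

No, not valid

Tableau for the negation not Box (not q implies (not p implies Box not (q and ((not p implies q) and not p)))):
1. not Box (not q implies (not p implies Box not (q and ((not p implies q) and not p)))), 0
2. not (not q implies (not p implies Box not (q and ((not p implies q) and not p)))), 1
3. not q, 1
4. not (not p implies Box not (q and ((not p implies q) and not p))), 1
5. not p, 1
6. not Box not (q and ((not p implies q) and not p)), 1
7. q and ((not p implies q) and not p), 2
8. q, 2
9. (not p implies q) and not p, 2
10. not p implies q, 2
11. not p, 2
Accessibility: 0R0, 0R1, 1R0, 1R1, 1R2, 2R1, 2R2
The negation has an open branch (countermodel exists).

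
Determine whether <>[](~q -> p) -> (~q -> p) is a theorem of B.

Yes, valid

Tableau for the negation ~(<>[](~q -> p) -> (~q -> p)):
1. ~(<>[](~q -> p) -> (~q -> p)), u
2. <>[](~q -> p), u   [~->-rule on 1]
3. ~(~q -> p), u   [~->-rule on 1]
4. ~q, u   [~->-rule on 3]
5. ~p, u   [~->-rule on 3]
6. [](~q -> p), v   [<>-rule on 2: fresh world v, uRv]
7. ~q -> p, u   [[]-rule on 6 via vRu]
8. ~q -> p, v   [[]-rule on 6 via vRv]
9. p, u   [->-rule on 7 (branches; this branch)]
Accessibility: uRu, uRv, vRu, vRv
Branch closes: p and ~p both at u.
Every branch of the negation's tableau closes; the branch above is one of them.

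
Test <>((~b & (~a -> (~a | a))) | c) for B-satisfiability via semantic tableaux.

Satisfiable (open branch found)

1. <>((~b & (~a -> (~a | a))) | c), w0
2. (~b & (~a -> (~a | a))) | c, w1
3. c, w1
Accessibility: w0Rw0, w0Rw1, w1Rw0, w1Rw1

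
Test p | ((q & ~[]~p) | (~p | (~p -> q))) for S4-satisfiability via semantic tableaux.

Satisfiable

1. p | ((q & ~[]~p) | (~p | (~p -> q))), w0
2. (q & ~[]~p) | (~p | (~p -> q)), w0
3. ~p | (~p -> q), w0
4. ~p -> q, w0
5. q, w0
Accessibility: w0Rw0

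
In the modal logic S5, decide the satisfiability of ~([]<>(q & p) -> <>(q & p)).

1. ~([]<>(q & p) -> <>(q & p)), w0
2. []<>(q & p), w0   [~->-rule on 1]
3. ~<>(q & p), w0   [~->-rule on 1]
4. <>(q & p), w0   [[]-rule on 2 via w0Rw0]
5. ~(q & p), w0   [~<>-rule on 3 via w0Rw0]
6. ~p, w0   [~&-rule on 5 (branches; this branch)]
7. q & p, w1   [<>-rule on 4: fresh world w1, w0Rw1]
8. q, w1   [&-rule on 7]
9. p, w1   [&-rule on 7]
10. <>(q & p), w1   [[]-rule on 2 via w0Rw1]
11. ~(q & p), w1   [~<>-rule on 3 via w0Rw1]
12. ~p, w1   [~&-rule on 11 (branches; this branch)]
Accessibility: w0Rw0, w0Rw1, w1Rw0, w1Rw1
Branch closes: p and ~p both at w1.
(One branch shown.) All branches close.

Unsatisfiable (every branch closes)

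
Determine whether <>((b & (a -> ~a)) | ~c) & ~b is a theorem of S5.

Invalid (countermodel exists)

Tableau for the negation ~(<>((b & (a -> ~a)) | ~c) & ~b):
1. ~(<>((b & (a -> ~a)) | ~c) & ~b), w0
2. b, w0
Accessibility: w0Rw0
The negation has an open branch (countermodel exists).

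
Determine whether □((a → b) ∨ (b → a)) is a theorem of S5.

Tableau for the negation ¬□((a → b) ∨ (b → a)):
1. ¬□((a → b) ∨ (b → a)), 0
2. ¬((a → b) ∨ (b → a)), 1
3. ¬(a → b), 1
4. ¬(b → a), 1
5. a, 1
6. ¬b, 1
7. b, 1
8. ¬a, 1
Accessibility: 0R0, 0R1, 1R0, 1R1
Branch closes: b and ¬b both at 1.
All branches of the negation close; one closing branch shown above.

Yes, valid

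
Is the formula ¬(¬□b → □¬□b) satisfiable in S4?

1. ¬(¬□b → □¬□b), 0
2. ¬□b, 0   [¬→-rule on 1]
3. ¬□¬□b, 0   [¬→-rule on 1]
4. ¬b, 1   [¬□-rule on 2: fresh world 1, 0R1]
5. □b, 2   [¬□-rule on 3: fresh world 2, 0R2]
6. b, 2   [□-rule on 5 via 2R2]
Accessibility: 0R0, 0R1, 0R2, 1R1, 2R2

Satisfiable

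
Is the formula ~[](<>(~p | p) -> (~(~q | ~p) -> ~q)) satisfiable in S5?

1. ~[](<>(~p | p) -> (~(~q | ~p) -> ~q)), u
2. ~(<>(~p | p) -> (~(~q | ~p) -> ~q)), v
3. <>(~p | p), v
4. ~(~(~q | ~p) -> ~q), v
5. ~(~q | ~p), v
6. q, v
7. p, v
8. ~p | p, w
9. p, w
Accessibility: uRu, uRv, uRw, vRu, vRv, vRw, wRu, wRv, wRw

Satisfiable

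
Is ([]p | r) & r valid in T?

Tableau for the negation ~(([]p | r) & r):
1. ~(([]p | r) & r), 0
2. ~r, 0
Accessibility: 0R0
The negation has an open branch (countermodel exists).

Invalid (countermodel exists)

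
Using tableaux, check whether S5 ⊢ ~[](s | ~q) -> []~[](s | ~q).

Tableau for the negation ~(~[](s | ~q) -> []~[](s | ~q)):
1. ~(~[](s | ~q) -> []~[](s | ~q)), w0
2. ~[](s | ~q), w0
3. ~[]~[](s | ~q), w0
4. ~(s | ~q), w1
5. ~s, w1
6. q, w1
7. [](s | ~q), w2
8. s | ~q, w0
9. s | ~q, w1
10. s | ~q, w2
11. ~q, w0
12. ~q, w1
Accessibility: w0Rw0, w0Rw1, w0Rw2, w1Rw0, w1Rw1, w1Rw2, w2Rw0, w2Rw1, w2Rw2
Branch closes: q and ~q both at w1.
Every branch of the negation's tableau closes; the branch above is one of them.

Valid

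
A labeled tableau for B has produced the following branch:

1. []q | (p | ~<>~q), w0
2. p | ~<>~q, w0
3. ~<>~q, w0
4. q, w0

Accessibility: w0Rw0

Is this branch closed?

Open

No world carries both an atom and its negation.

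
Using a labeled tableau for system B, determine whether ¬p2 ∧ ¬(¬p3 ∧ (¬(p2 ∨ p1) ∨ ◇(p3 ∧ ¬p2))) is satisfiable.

1. ¬p2 ∧ ¬(¬p3 ∧ (¬(p2 ∨ p1) ∨ ◇(p3 ∧ ¬p2))), u
2. ¬p2, u
3. ¬(¬p3 ∧ (¬(p2 ∨ p1) ∨ ◇(p3 ∧ ¬p2))), u
4. ¬(¬(p2 ∨ p1) ∨ ◇(p3 ∧ ¬p2)), u
5. p2 ∨ p1, u
6. ¬◇(p3 ∧ ¬p2), u
7. ¬(p3 ∧ ¬p2), u
8. p1, u
9. ¬p3, u
Accessibility: uRu

Satisfiable (open branch found)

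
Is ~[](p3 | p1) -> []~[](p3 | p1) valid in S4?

No, not valid

Tableau for the negation ~(~[](p3 | p1) -> []~[](p3 | p1)):
1. ~(~[](p3 | p1) -> []~[](p3 | p1)), u
2. ~[](p3 | p1), u   [~->-rule on 1]
3. ~[]~[](p3 | p1), u   [~->-rule on 1]
4. ~(p3 | p1), v   [~[]-rule on 2: fresh world v, uRv]
5. ~p3, v   [~|-rule on 4]
6. ~p1, v   [~|-rule on 4]
7. [](p3 | p1), w   [~[]-rule on 3: fresh world w, uRw]
8. p3 | p1, w   [[]-rule on 7 via wRw]
9. p1, w   [|-rule on 8 (branches; this branch)]
Accessibility: uRu, uRv, uRw, vRv, wRw
The negation has an open branch (countermodel exists).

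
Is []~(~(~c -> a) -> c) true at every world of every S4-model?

No, not valid

Tableau for the negation ~[]~(~(~c -> a) -> c):
1. ~[]~(~(~c -> a) -> c), 0
2. ~(~c -> a) -> c, 1
3. c, 1
Accessibility: 0R0, 0R1, 1R1
The negation has an open branch (countermodel exists).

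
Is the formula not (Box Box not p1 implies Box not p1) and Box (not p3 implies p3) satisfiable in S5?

Unsatisfiable

1. not (Box Box not p1 implies Box not p1) and Box (not p3 implies p3), 0
2. not (Box Box not p1 implies Box not p1), 0
3. Box (not p3 implies p3), 0
4. Box Box not p1, 0
5. not Box not p1, 0
6. not p3 implies p3, 0
7. Box not p1, 0
8. not p1, 0
9. p3, 0
10. p1, 1
11. not p3 implies p3, 1
12. Box not p1, 1
13. not p1, 1
Accessibility: 0R0, 0R1, 1R0, 1R1
Branch closes: p1 and not p1 both at 1.
(One branch shown.) All branches close.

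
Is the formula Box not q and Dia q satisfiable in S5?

1. Box not q and Dia q, 0
2. Box not q, 0
3. Dia q, 0
4. not q, 0
5. q, 1
6. not q, 1
Accessibility: 0R0, 0R1, 1R0, 1R1
Branch closes: q and not q both at 1.
Every branch closes; the branch above is one of them.

Unsatisfiable (every branch closes)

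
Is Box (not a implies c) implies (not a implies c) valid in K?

Tableau for the negation not (Box (not a implies c) implies (not a implies c)):
1. not (Box (not a implies c) implies (not a implies c)), w0
2. Box (not a implies c), w0
3. not (not a implies c), w0
4. not a, w0
5. not c, w0
The negation has an open branch (countermodel exists).

Invalid (countermodel exists)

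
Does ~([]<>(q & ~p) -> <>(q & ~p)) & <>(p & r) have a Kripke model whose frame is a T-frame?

1. ~([]<>(q & ~p) -> <>(q & ~p)) & <>(p & r), 0
2. ~([]<>(q & ~p) -> <>(q & ~p)), 0   [&-rule on 1]
3. <>(p & r), 0   [&-rule on 1]
4. []<>(q & ~p), 0   [~->-rule on 2]
5. ~<>(q & ~p), 0   [~->-rule on 2]
6. <>(q & ~p), 0   [[]-rule on 4 via 0R0]
7. ~(q & ~p), 0   [~<>-rule on 5 via 0R0]
8. p, 0   [~&-rule on 7 (branches; this branch)]
9. p & r, 1   [<>-rule on 3: fresh world 1, 0R1]
10. p, 1   [&-rule on 9]
11. r, 1   [&-rule on 9]
12. <>(q & ~p), 1   [[]-rule on 4 via 0R1]
13. ~(q & ~p), 1   [~<>-rule on 5 via 0R1]
14. q & ~p, 2   [<>-rule on 6: fresh world 2, 0R2]
15. q, 2   [&-rule on 14]
16. ~p, 2   [&-rule on 14]
17. <>(q & ~p), 2   [[]-rule on 4 via 0R2]
18. ~(q & ~p), 2   [~<>-rule on 5 via 0R2]
19. p, 2   [~&-rule on 18 (branches; this branch)]
Accessibility: 0R0, 0R1, 0R2, 1R1, 2R2
Branch closes: p and ~p both at 2.
All branches of the tableau close; one closing branch shown above.

Unsatisfiable (every branch closes)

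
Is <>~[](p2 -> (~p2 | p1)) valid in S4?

Tableau for the negation ~<>~[](p2 -> (~p2 | p1)):
1. ~<>~[](p2 -> (~p2 | p1)), w0
2. [](p2 -> (~p2 | p1)), w0   [~<>-rule on 1 via w0Rw0]
3. p2 -> (~p2 | p1), w0   [[]-rule on 2 via w0Rw0]
4. ~p2 | p1, w0   [->-rule on 3 (branches; this branch)]
5. p1, w0   [|-rule on 4 (branches; this branch)]
Accessibility: w0Rw0
The negation has an open branch (countermodel exists).

Invalid (countermodel exists)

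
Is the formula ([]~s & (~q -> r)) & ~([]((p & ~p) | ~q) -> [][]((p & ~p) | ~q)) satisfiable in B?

Satisfiable

1. ([]~s & (~q -> r)) & ~([]((p & ~p) | ~q) -> [][]((p & ~p) | ~q)), 0
2. []~s & (~q -> r), 0
3. ~([]((p & ~p) | ~q) -> [][]((p & ~p) | ~q)), 0
4. []~s, 0
5. ~q -> r, 0
6. []((p & ~p) | ~q), 0
7. ~[][]((p & ~p) | ~q), 0
8. ~s, 0
9. (p & ~p) | ~q, 0
10. r, 0
11. ~q, 0
12. ~[]((p & ~p) | ~q), 1
13. ~s, 1
14. (p & ~p) | ~q, 1
15. ~q, 1
16. ~((p & ~p) | ~q), 2
17. ~(p & ~p), 2
18. q, 2
19. p, 2
Accessibility: 0R0, 0R1, 1R0, 1R1, 1R2, 2R1, 2R2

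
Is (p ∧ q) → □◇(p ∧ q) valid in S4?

Invalid (countermodel exists)

Tableau for the negation ¬((p ∧ q) → □◇(p ∧ q)):
1. ¬((p ∧ q) → □◇(p ∧ q)), 0
2. p ∧ q, 0
3. ¬□◇(p ∧ q), 0
4. p, 0
5. q, 0
6. ¬◇(p ∧ q), 1
7. ¬(p ∧ q), 1
8. ¬q, 1
Accessibility: 0R0, 0R1, 1R1
The negation has an open branch (countermodel exists).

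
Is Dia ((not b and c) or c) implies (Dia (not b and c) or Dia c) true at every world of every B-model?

Valid in B

Tableau for the negation not (Dia ((not b and c) or c) implies (Dia (not b and c) or Dia c)):
1. not (Dia ((not b and c) or c) implies (Dia (not b and c) or Dia c)), w0
2. Dia ((not b and c) or c), w0   [neg-implies-rule on 1]
3. not (Dia (not b and c) or Dia c), w0   [neg-implies-rule on 1]
4. not Dia (not b and c), w0   [neg-or-rule on 3]
5. not Dia c, w0   [neg-or-rule on 3]
6. not (not b and c), w0   [neg-Dia-rule on 4 via w0Rw0]
7. not c, w0   [neg-Dia-rule on 5 via w0Rw0]
8. (not b and c) or c, w1   [Dia-rule on 2: fresh world w1, w0Rw1]
9. not (not b and c), w1   [neg-Dia-rule on 4 via w0Rw1]
10. not c, w1   [neg-Dia-rule on 5 via w0Rw1]
11. not b and c, w1   [or-rule on 8 (branches; this branch)]
12. not b, w1   [and-rule on 11]
13. c, w1   [and-rule on 11]
Accessibility: w0Rw0, w0Rw1, w1Rw0, w1Rw1
Branch closes: c and not c both at w1.
Every branch of the negation's tableau closes; the branch above is one of them.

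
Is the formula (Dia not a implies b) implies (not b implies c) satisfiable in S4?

1. (Dia not a implies b) implies (not b implies c), w0
2. not b implies c, w0
3. c, w0
Accessibility: w0Rw0

Satisfiable (open branch found)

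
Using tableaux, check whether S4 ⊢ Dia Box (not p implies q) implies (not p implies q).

Invalid (countermodel exists)

Tableau for the negation not (Dia Box (not p implies q) implies (not p implies q)):
1. not (Dia Box (not p implies q) implies (not p implies q)), u
2. Dia Box (not p implies q), u
3. not (not p implies q), u
4. not p, u
5. not q, u
6. Box (not p implies q), v
7. not p implies q, v
8. q, v
Accessibility: uRu, uRv, vRv
The negation has an open branch (countermodel exists).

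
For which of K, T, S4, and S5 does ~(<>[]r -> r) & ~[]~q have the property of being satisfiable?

S5-tableau for the formula:
1. ~(<>[]r -> r) & ~[]~q, 0
2. ~(<>[]r -> r), 0   [&-rule on 1]
3. ~[]~q, 0   [&-rule on 1]
4. <>[]r, 0   [~->-rule on 2]
5. ~r, 0   [~->-rule on 2]
6. q, 1   [~[]-rule on 3: fresh world 1, 0R1]
7. []r, 2   [<>-rule on 4: fresh world 2, 0R2]
8. r, 0   [[]-rule on 7 via 2R0]
Accessibility: 0R0, 0R1, 0R2, 1R0, 1R1, 1R2, 2R0, 2R1, 2R2
Branch closes: r and ~r both at 0.
Every branch closes (one shown): unsatisfiable in S5.
S4-tableau for the formula:
1. ~(<>[]r -> r) & ~[]~q, 0
2. ~(<>[]r -> r), 0   [&-rule on 1]
3. ~[]~q, 0   [&-rule on 1]
4. <>[]r, 0   [~->-rule on 2]
5. ~r, 0   [~->-rule on 2]
6. q, 1   [~[]-rule on 3: fresh world 1, 0R1]
7. []r, 2   [<>-rule on 4: fresh world 2, 0R2]
8. r, 2   [[]-rule on 7 via 2R2]
Accessibility: 0R0, 0R1, 0R2, 1R1, 2R2
Complete open branch: satisfiable in S4, hence also in K, T (this S4-model is also a K-model and a T-model).

K, T, S4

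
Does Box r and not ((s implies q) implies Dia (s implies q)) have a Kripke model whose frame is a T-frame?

Unsatisfiable (every branch closes)

1. Box r and not ((s implies q) implies Dia (s implies q)), u
2. Box r, u
3. not ((s implies q) implies Dia (s implies q)), u
4. s implies q, u
5. not Dia (s implies q), u
6. r, u
7. not (s implies q), u
8. s, u
9. not q, u
10. q, u
Accessibility: uRu
Branch closes: q and not q both at u.
(One branch shown.) All branches close.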